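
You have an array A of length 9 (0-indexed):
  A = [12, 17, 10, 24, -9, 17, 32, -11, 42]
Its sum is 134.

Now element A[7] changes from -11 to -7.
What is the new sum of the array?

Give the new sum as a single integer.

Old value at index 7: -11
New value at index 7: -7
Delta = -7 - -11 = 4
New sum = old_sum + delta = 134 + (4) = 138

Answer: 138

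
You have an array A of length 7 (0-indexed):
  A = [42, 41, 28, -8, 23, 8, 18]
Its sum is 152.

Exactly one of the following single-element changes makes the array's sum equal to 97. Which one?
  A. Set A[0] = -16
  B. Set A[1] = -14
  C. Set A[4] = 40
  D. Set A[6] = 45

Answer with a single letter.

Option A: A[0] 42->-16, delta=-58, new_sum=152+(-58)=94
Option B: A[1] 41->-14, delta=-55, new_sum=152+(-55)=97 <-- matches target
Option C: A[4] 23->40, delta=17, new_sum=152+(17)=169
Option D: A[6] 18->45, delta=27, new_sum=152+(27)=179

Answer: B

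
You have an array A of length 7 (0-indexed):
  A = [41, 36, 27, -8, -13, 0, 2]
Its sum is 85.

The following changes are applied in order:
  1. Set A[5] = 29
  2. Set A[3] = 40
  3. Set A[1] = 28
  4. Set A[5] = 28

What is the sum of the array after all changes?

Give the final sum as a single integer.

Answer: 153

Derivation:
Initial sum: 85
Change 1: A[5] 0 -> 29, delta = 29, sum = 114
Change 2: A[3] -8 -> 40, delta = 48, sum = 162
Change 3: A[1] 36 -> 28, delta = -8, sum = 154
Change 4: A[5] 29 -> 28, delta = -1, sum = 153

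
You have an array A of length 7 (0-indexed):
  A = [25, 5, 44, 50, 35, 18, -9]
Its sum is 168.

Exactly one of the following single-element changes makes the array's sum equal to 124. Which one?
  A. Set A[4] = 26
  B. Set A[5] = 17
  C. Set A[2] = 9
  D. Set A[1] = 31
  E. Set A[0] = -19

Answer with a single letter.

Option A: A[4] 35->26, delta=-9, new_sum=168+(-9)=159
Option B: A[5] 18->17, delta=-1, new_sum=168+(-1)=167
Option C: A[2] 44->9, delta=-35, new_sum=168+(-35)=133
Option D: A[1] 5->31, delta=26, new_sum=168+(26)=194
Option E: A[0] 25->-19, delta=-44, new_sum=168+(-44)=124 <-- matches target

Answer: E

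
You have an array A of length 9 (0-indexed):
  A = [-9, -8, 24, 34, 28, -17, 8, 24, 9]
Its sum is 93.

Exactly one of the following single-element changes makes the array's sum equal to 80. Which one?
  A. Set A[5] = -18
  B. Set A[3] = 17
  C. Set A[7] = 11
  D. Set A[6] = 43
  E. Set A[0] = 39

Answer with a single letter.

Answer: C

Derivation:
Option A: A[5] -17->-18, delta=-1, new_sum=93+(-1)=92
Option B: A[3] 34->17, delta=-17, new_sum=93+(-17)=76
Option C: A[7] 24->11, delta=-13, new_sum=93+(-13)=80 <-- matches target
Option D: A[6] 8->43, delta=35, new_sum=93+(35)=128
Option E: A[0] -9->39, delta=48, new_sum=93+(48)=141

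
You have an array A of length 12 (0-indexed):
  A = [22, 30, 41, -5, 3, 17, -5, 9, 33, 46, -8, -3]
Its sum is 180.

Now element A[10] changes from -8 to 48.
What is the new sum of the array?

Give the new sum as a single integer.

Answer: 236

Derivation:
Old value at index 10: -8
New value at index 10: 48
Delta = 48 - -8 = 56
New sum = old_sum + delta = 180 + (56) = 236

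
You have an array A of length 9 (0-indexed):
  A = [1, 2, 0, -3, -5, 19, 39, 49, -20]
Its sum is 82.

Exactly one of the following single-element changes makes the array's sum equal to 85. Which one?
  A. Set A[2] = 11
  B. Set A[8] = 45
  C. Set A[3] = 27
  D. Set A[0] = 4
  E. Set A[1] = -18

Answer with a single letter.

Answer: D

Derivation:
Option A: A[2] 0->11, delta=11, new_sum=82+(11)=93
Option B: A[8] -20->45, delta=65, new_sum=82+(65)=147
Option C: A[3] -3->27, delta=30, new_sum=82+(30)=112
Option D: A[0] 1->4, delta=3, new_sum=82+(3)=85 <-- matches target
Option E: A[1] 2->-18, delta=-20, new_sum=82+(-20)=62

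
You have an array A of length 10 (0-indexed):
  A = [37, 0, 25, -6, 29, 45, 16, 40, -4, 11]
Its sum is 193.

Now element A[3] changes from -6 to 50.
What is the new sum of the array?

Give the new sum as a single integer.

Old value at index 3: -6
New value at index 3: 50
Delta = 50 - -6 = 56
New sum = old_sum + delta = 193 + (56) = 249

Answer: 249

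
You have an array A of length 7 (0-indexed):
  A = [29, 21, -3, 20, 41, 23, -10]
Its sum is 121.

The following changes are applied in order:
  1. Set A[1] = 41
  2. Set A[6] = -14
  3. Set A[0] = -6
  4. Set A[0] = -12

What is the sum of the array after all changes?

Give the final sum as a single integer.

Initial sum: 121
Change 1: A[1] 21 -> 41, delta = 20, sum = 141
Change 2: A[6] -10 -> -14, delta = -4, sum = 137
Change 3: A[0] 29 -> -6, delta = -35, sum = 102
Change 4: A[0] -6 -> -12, delta = -6, sum = 96

Answer: 96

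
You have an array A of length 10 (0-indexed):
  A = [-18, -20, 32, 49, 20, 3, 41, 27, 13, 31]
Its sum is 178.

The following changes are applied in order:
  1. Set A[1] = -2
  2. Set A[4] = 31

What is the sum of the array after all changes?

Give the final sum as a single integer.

Initial sum: 178
Change 1: A[1] -20 -> -2, delta = 18, sum = 196
Change 2: A[4] 20 -> 31, delta = 11, sum = 207

Answer: 207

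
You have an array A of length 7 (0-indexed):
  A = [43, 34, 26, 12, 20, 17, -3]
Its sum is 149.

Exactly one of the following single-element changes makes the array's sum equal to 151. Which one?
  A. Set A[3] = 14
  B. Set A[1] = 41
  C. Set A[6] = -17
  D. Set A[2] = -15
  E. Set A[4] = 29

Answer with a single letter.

Option A: A[3] 12->14, delta=2, new_sum=149+(2)=151 <-- matches target
Option B: A[1] 34->41, delta=7, new_sum=149+(7)=156
Option C: A[6] -3->-17, delta=-14, new_sum=149+(-14)=135
Option D: A[2] 26->-15, delta=-41, new_sum=149+(-41)=108
Option E: A[4] 20->29, delta=9, new_sum=149+(9)=158

Answer: A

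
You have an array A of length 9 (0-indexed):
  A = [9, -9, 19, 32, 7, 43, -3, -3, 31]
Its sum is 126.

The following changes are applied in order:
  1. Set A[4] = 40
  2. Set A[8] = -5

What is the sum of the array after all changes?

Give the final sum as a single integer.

Initial sum: 126
Change 1: A[4] 7 -> 40, delta = 33, sum = 159
Change 2: A[8] 31 -> -5, delta = -36, sum = 123

Answer: 123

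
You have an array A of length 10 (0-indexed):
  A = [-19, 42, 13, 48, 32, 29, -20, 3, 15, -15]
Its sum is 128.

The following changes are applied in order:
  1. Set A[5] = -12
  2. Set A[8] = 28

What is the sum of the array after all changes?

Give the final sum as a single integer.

Initial sum: 128
Change 1: A[5] 29 -> -12, delta = -41, sum = 87
Change 2: A[8] 15 -> 28, delta = 13, sum = 100

Answer: 100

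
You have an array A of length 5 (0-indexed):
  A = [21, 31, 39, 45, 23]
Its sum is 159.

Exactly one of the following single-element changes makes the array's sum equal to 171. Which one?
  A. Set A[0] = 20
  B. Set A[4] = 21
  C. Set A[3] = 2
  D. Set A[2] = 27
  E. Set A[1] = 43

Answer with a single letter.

Option A: A[0] 21->20, delta=-1, new_sum=159+(-1)=158
Option B: A[4] 23->21, delta=-2, new_sum=159+(-2)=157
Option C: A[3] 45->2, delta=-43, new_sum=159+(-43)=116
Option D: A[2] 39->27, delta=-12, new_sum=159+(-12)=147
Option E: A[1] 31->43, delta=12, new_sum=159+(12)=171 <-- matches target

Answer: E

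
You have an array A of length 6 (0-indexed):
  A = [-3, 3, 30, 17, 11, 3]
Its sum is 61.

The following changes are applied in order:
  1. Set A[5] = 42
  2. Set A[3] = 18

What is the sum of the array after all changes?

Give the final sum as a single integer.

Answer: 101

Derivation:
Initial sum: 61
Change 1: A[5] 3 -> 42, delta = 39, sum = 100
Change 2: A[3] 17 -> 18, delta = 1, sum = 101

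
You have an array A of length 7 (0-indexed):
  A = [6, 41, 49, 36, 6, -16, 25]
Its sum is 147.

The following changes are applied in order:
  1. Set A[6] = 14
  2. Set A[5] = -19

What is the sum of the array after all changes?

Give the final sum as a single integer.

Initial sum: 147
Change 1: A[6] 25 -> 14, delta = -11, sum = 136
Change 2: A[5] -16 -> -19, delta = -3, sum = 133

Answer: 133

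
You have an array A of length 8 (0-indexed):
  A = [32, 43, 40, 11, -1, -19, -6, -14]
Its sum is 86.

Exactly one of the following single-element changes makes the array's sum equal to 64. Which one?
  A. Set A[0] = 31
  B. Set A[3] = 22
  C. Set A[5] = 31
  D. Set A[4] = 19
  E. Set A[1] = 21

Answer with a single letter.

Option A: A[0] 32->31, delta=-1, new_sum=86+(-1)=85
Option B: A[3] 11->22, delta=11, new_sum=86+(11)=97
Option C: A[5] -19->31, delta=50, new_sum=86+(50)=136
Option D: A[4] -1->19, delta=20, new_sum=86+(20)=106
Option E: A[1] 43->21, delta=-22, new_sum=86+(-22)=64 <-- matches target

Answer: E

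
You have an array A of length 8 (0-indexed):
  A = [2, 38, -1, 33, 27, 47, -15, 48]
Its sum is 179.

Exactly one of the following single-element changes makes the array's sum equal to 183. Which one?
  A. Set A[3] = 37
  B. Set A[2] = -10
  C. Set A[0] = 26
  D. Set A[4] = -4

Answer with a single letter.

Answer: A

Derivation:
Option A: A[3] 33->37, delta=4, new_sum=179+(4)=183 <-- matches target
Option B: A[2] -1->-10, delta=-9, new_sum=179+(-9)=170
Option C: A[0] 2->26, delta=24, new_sum=179+(24)=203
Option D: A[4] 27->-4, delta=-31, new_sum=179+(-31)=148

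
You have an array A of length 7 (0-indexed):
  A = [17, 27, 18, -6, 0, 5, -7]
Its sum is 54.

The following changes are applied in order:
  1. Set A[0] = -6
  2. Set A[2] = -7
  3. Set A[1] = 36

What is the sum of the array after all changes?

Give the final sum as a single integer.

Initial sum: 54
Change 1: A[0] 17 -> -6, delta = -23, sum = 31
Change 2: A[2] 18 -> -7, delta = -25, sum = 6
Change 3: A[1] 27 -> 36, delta = 9, sum = 15

Answer: 15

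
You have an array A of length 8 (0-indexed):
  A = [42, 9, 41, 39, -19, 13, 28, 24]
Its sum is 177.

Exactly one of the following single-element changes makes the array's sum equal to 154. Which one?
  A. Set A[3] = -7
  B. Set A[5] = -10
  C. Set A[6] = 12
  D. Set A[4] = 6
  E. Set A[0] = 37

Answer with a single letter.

Option A: A[3] 39->-7, delta=-46, new_sum=177+(-46)=131
Option B: A[5] 13->-10, delta=-23, new_sum=177+(-23)=154 <-- matches target
Option C: A[6] 28->12, delta=-16, new_sum=177+(-16)=161
Option D: A[4] -19->6, delta=25, new_sum=177+(25)=202
Option E: A[0] 42->37, delta=-5, new_sum=177+(-5)=172

Answer: B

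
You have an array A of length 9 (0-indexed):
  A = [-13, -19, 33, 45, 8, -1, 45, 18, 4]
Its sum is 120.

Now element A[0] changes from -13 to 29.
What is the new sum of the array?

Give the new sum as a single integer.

Old value at index 0: -13
New value at index 0: 29
Delta = 29 - -13 = 42
New sum = old_sum + delta = 120 + (42) = 162

Answer: 162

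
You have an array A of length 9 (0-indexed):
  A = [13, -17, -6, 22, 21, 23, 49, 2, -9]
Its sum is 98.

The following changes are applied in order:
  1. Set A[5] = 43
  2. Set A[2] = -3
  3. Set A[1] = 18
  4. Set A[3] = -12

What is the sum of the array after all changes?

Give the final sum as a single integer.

Initial sum: 98
Change 1: A[5] 23 -> 43, delta = 20, sum = 118
Change 2: A[2] -6 -> -3, delta = 3, sum = 121
Change 3: A[1] -17 -> 18, delta = 35, sum = 156
Change 4: A[3] 22 -> -12, delta = -34, sum = 122

Answer: 122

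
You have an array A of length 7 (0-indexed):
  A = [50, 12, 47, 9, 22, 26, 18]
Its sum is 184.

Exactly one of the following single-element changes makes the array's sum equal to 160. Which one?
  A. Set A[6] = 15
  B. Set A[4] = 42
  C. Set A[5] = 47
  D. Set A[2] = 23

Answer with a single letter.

Option A: A[6] 18->15, delta=-3, new_sum=184+(-3)=181
Option B: A[4] 22->42, delta=20, new_sum=184+(20)=204
Option C: A[5] 26->47, delta=21, new_sum=184+(21)=205
Option D: A[2] 47->23, delta=-24, new_sum=184+(-24)=160 <-- matches target

Answer: D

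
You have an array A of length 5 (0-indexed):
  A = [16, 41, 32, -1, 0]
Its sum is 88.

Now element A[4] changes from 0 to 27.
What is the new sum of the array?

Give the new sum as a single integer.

Answer: 115

Derivation:
Old value at index 4: 0
New value at index 4: 27
Delta = 27 - 0 = 27
New sum = old_sum + delta = 88 + (27) = 115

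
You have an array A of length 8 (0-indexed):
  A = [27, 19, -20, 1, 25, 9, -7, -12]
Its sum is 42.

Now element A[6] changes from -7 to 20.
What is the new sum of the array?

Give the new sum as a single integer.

Answer: 69

Derivation:
Old value at index 6: -7
New value at index 6: 20
Delta = 20 - -7 = 27
New sum = old_sum + delta = 42 + (27) = 69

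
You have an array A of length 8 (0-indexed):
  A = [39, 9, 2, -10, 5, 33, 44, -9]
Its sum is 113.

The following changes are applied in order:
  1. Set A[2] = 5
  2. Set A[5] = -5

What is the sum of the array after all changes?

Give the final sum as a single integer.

Answer: 78

Derivation:
Initial sum: 113
Change 1: A[2] 2 -> 5, delta = 3, sum = 116
Change 2: A[5] 33 -> -5, delta = -38, sum = 78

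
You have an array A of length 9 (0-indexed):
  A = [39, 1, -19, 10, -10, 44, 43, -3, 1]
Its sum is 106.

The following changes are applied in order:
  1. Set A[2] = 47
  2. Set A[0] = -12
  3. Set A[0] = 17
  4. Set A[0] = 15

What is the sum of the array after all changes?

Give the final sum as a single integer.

Answer: 148

Derivation:
Initial sum: 106
Change 1: A[2] -19 -> 47, delta = 66, sum = 172
Change 2: A[0] 39 -> -12, delta = -51, sum = 121
Change 3: A[0] -12 -> 17, delta = 29, sum = 150
Change 4: A[0] 17 -> 15, delta = -2, sum = 148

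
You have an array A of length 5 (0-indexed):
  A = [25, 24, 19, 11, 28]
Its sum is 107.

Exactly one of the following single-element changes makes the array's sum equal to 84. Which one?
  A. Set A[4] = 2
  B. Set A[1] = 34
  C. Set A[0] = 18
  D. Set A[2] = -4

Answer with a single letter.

Answer: D

Derivation:
Option A: A[4] 28->2, delta=-26, new_sum=107+(-26)=81
Option B: A[1] 24->34, delta=10, new_sum=107+(10)=117
Option C: A[0] 25->18, delta=-7, new_sum=107+(-7)=100
Option D: A[2] 19->-4, delta=-23, new_sum=107+(-23)=84 <-- matches target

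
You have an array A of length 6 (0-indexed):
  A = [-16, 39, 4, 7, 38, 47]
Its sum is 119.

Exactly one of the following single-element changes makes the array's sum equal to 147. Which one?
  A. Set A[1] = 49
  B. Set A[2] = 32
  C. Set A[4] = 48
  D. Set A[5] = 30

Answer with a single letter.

Option A: A[1] 39->49, delta=10, new_sum=119+(10)=129
Option B: A[2] 4->32, delta=28, new_sum=119+(28)=147 <-- matches target
Option C: A[4] 38->48, delta=10, new_sum=119+(10)=129
Option D: A[5] 47->30, delta=-17, new_sum=119+(-17)=102

Answer: B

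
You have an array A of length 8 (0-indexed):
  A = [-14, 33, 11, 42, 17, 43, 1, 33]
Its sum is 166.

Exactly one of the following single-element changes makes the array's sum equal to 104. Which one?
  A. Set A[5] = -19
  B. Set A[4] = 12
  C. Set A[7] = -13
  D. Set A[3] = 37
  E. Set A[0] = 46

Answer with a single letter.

Answer: A

Derivation:
Option A: A[5] 43->-19, delta=-62, new_sum=166+(-62)=104 <-- matches target
Option B: A[4] 17->12, delta=-5, new_sum=166+(-5)=161
Option C: A[7] 33->-13, delta=-46, new_sum=166+(-46)=120
Option D: A[3] 42->37, delta=-5, new_sum=166+(-5)=161
Option E: A[0] -14->46, delta=60, new_sum=166+(60)=226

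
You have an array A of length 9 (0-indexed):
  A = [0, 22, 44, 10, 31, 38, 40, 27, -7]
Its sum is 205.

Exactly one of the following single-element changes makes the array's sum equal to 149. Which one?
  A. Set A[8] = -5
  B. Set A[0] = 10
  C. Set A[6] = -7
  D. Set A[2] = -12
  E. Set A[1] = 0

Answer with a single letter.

Answer: D

Derivation:
Option A: A[8] -7->-5, delta=2, new_sum=205+(2)=207
Option B: A[0] 0->10, delta=10, new_sum=205+(10)=215
Option C: A[6] 40->-7, delta=-47, new_sum=205+(-47)=158
Option D: A[2] 44->-12, delta=-56, new_sum=205+(-56)=149 <-- matches target
Option E: A[1] 22->0, delta=-22, new_sum=205+(-22)=183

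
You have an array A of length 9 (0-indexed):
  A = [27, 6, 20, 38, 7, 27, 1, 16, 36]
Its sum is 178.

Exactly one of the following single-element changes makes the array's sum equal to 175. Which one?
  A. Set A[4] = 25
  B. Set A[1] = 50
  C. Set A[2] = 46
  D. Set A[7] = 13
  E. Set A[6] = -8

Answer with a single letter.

Option A: A[4] 7->25, delta=18, new_sum=178+(18)=196
Option B: A[1] 6->50, delta=44, new_sum=178+(44)=222
Option C: A[2] 20->46, delta=26, new_sum=178+(26)=204
Option D: A[7] 16->13, delta=-3, new_sum=178+(-3)=175 <-- matches target
Option E: A[6] 1->-8, delta=-9, new_sum=178+(-9)=169

Answer: D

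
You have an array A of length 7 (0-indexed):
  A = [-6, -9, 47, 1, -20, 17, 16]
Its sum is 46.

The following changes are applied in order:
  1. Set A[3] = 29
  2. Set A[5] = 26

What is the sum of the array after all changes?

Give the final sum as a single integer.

Answer: 83

Derivation:
Initial sum: 46
Change 1: A[3] 1 -> 29, delta = 28, sum = 74
Change 2: A[5] 17 -> 26, delta = 9, sum = 83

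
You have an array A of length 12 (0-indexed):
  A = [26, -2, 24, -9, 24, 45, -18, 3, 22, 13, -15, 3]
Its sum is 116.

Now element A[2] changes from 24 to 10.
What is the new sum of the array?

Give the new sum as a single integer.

Answer: 102

Derivation:
Old value at index 2: 24
New value at index 2: 10
Delta = 10 - 24 = -14
New sum = old_sum + delta = 116 + (-14) = 102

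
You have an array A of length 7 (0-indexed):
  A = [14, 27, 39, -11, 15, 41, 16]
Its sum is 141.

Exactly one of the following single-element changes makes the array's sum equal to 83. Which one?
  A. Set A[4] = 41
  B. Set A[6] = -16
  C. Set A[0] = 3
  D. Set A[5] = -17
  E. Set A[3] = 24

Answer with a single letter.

Answer: D

Derivation:
Option A: A[4] 15->41, delta=26, new_sum=141+(26)=167
Option B: A[6] 16->-16, delta=-32, new_sum=141+(-32)=109
Option C: A[0] 14->3, delta=-11, new_sum=141+(-11)=130
Option D: A[5] 41->-17, delta=-58, new_sum=141+(-58)=83 <-- matches target
Option E: A[3] -11->24, delta=35, new_sum=141+(35)=176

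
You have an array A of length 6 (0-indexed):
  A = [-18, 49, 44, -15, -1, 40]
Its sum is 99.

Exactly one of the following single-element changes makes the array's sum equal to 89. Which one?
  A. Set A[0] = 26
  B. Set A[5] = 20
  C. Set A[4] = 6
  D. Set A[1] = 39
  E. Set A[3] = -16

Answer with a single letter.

Option A: A[0] -18->26, delta=44, new_sum=99+(44)=143
Option B: A[5] 40->20, delta=-20, new_sum=99+(-20)=79
Option C: A[4] -1->6, delta=7, new_sum=99+(7)=106
Option D: A[1] 49->39, delta=-10, new_sum=99+(-10)=89 <-- matches target
Option E: A[3] -15->-16, delta=-1, new_sum=99+(-1)=98

Answer: D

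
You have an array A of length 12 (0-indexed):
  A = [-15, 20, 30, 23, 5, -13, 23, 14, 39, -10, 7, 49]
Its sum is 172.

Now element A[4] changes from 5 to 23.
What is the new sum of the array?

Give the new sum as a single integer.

Old value at index 4: 5
New value at index 4: 23
Delta = 23 - 5 = 18
New sum = old_sum + delta = 172 + (18) = 190

Answer: 190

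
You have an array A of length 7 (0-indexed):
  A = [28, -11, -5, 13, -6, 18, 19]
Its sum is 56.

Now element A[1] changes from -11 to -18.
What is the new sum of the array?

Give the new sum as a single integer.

Old value at index 1: -11
New value at index 1: -18
Delta = -18 - -11 = -7
New sum = old_sum + delta = 56 + (-7) = 49

Answer: 49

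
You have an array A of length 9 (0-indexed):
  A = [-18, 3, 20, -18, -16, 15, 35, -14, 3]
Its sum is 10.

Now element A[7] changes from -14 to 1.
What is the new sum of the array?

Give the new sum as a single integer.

Old value at index 7: -14
New value at index 7: 1
Delta = 1 - -14 = 15
New sum = old_sum + delta = 10 + (15) = 25

Answer: 25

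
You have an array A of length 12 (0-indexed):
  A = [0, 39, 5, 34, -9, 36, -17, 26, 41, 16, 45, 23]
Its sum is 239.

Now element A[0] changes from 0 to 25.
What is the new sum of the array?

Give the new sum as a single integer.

Old value at index 0: 0
New value at index 0: 25
Delta = 25 - 0 = 25
New sum = old_sum + delta = 239 + (25) = 264

Answer: 264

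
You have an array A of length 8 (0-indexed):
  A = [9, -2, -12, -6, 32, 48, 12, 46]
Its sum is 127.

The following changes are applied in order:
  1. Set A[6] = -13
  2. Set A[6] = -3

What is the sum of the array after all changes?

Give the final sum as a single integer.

Initial sum: 127
Change 1: A[6] 12 -> -13, delta = -25, sum = 102
Change 2: A[6] -13 -> -3, delta = 10, sum = 112

Answer: 112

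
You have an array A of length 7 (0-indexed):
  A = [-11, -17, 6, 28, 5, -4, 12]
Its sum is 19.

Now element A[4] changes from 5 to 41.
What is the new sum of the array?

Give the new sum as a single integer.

Old value at index 4: 5
New value at index 4: 41
Delta = 41 - 5 = 36
New sum = old_sum + delta = 19 + (36) = 55

Answer: 55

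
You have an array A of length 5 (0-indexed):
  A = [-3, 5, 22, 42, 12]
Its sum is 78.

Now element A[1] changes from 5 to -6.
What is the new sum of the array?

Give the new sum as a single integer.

Old value at index 1: 5
New value at index 1: -6
Delta = -6 - 5 = -11
New sum = old_sum + delta = 78 + (-11) = 67

Answer: 67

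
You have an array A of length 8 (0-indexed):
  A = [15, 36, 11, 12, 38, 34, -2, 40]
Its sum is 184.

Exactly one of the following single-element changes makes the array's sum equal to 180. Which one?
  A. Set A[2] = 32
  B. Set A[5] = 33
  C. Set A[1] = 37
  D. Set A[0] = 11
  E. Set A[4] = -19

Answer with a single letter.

Option A: A[2] 11->32, delta=21, new_sum=184+(21)=205
Option B: A[5] 34->33, delta=-1, new_sum=184+(-1)=183
Option C: A[1] 36->37, delta=1, new_sum=184+(1)=185
Option D: A[0] 15->11, delta=-4, new_sum=184+(-4)=180 <-- matches target
Option E: A[4] 38->-19, delta=-57, new_sum=184+(-57)=127

Answer: D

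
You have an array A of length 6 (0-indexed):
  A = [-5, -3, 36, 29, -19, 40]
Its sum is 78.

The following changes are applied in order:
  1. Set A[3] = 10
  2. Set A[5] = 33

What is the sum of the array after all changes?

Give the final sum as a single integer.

Answer: 52

Derivation:
Initial sum: 78
Change 1: A[3] 29 -> 10, delta = -19, sum = 59
Change 2: A[5] 40 -> 33, delta = -7, sum = 52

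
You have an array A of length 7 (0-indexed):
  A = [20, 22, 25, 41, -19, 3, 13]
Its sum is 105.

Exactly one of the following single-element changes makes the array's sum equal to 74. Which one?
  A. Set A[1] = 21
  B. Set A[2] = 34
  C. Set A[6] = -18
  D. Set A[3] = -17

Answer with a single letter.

Option A: A[1] 22->21, delta=-1, new_sum=105+(-1)=104
Option B: A[2] 25->34, delta=9, new_sum=105+(9)=114
Option C: A[6] 13->-18, delta=-31, new_sum=105+(-31)=74 <-- matches target
Option D: A[3] 41->-17, delta=-58, new_sum=105+(-58)=47

Answer: C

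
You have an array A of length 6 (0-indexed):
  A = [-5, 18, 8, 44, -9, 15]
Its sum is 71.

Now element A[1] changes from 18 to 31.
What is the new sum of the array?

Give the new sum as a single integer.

Answer: 84

Derivation:
Old value at index 1: 18
New value at index 1: 31
Delta = 31 - 18 = 13
New sum = old_sum + delta = 71 + (13) = 84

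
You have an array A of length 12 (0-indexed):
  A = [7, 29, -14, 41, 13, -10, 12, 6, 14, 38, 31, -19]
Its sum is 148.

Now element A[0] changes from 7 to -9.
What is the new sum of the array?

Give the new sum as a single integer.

Answer: 132

Derivation:
Old value at index 0: 7
New value at index 0: -9
Delta = -9 - 7 = -16
New sum = old_sum + delta = 148 + (-16) = 132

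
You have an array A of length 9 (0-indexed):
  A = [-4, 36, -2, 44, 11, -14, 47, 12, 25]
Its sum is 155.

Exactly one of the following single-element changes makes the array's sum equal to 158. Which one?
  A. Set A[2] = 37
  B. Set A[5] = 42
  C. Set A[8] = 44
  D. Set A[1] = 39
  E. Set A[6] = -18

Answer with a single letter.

Option A: A[2] -2->37, delta=39, new_sum=155+(39)=194
Option B: A[5] -14->42, delta=56, new_sum=155+(56)=211
Option C: A[8] 25->44, delta=19, new_sum=155+(19)=174
Option D: A[1] 36->39, delta=3, new_sum=155+(3)=158 <-- matches target
Option E: A[6] 47->-18, delta=-65, new_sum=155+(-65)=90

Answer: D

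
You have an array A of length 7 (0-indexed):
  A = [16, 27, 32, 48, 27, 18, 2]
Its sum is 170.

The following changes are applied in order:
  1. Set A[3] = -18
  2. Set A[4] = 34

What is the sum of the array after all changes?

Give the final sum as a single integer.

Answer: 111

Derivation:
Initial sum: 170
Change 1: A[3] 48 -> -18, delta = -66, sum = 104
Change 2: A[4] 27 -> 34, delta = 7, sum = 111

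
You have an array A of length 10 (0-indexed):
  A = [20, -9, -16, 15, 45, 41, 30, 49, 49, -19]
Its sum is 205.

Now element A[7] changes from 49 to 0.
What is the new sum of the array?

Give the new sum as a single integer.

Old value at index 7: 49
New value at index 7: 0
Delta = 0 - 49 = -49
New sum = old_sum + delta = 205 + (-49) = 156

Answer: 156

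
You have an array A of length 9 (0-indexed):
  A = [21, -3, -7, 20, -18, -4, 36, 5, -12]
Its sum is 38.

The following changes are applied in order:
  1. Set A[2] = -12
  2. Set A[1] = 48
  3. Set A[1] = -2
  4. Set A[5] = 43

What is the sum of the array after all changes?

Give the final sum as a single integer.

Answer: 81

Derivation:
Initial sum: 38
Change 1: A[2] -7 -> -12, delta = -5, sum = 33
Change 2: A[1] -3 -> 48, delta = 51, sum = 84
Change 3: A[1] 48 -> -2, delta = -50, sum = 34
Change 4: A[5] -4 -> 43, delta = 47, sum = 81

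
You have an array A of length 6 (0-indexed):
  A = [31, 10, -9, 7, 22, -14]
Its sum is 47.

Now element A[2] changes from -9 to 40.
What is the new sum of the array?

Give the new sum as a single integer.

Answer: 96

Derivation:
Old value at index 2: -9
New value at index 2: 40
Delta = 40 - -9 = 49
New sum = old_sum + delta = 47 + (49) = 96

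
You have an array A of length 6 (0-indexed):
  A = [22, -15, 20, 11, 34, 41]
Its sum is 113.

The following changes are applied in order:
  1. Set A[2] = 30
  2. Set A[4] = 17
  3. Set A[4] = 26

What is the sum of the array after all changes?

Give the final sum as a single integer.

Initial sum: 113
Change 1: A[2] 20 -> 30, delta = 10, sum = 123
Change 2: A[4] 34 -> 17, delta = -17, sum = 106
Change 3: A[4] 17 -> 26, delta = 9, sum = 115

Answer: 115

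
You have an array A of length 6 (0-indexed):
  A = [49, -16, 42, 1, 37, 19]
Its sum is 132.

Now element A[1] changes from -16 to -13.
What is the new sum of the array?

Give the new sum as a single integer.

Old value at index 1: -16
New value at index 1: -13
Delta = -13 - -16 = 3
New sum = old_sum + delta = 132 + (3) = 135

Answer: 135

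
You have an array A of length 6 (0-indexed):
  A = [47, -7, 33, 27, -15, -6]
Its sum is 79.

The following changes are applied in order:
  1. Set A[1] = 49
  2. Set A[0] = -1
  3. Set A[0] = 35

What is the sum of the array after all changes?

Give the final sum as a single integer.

Answer: 123

Derivation:
Initial sum: 79
Change 1: A[1] -7 -> 49, delta = 56, sum = 135
Change 2: A[0] 47 -> -1, delta = -48, sum = 87
Change 3: A[0] -1 -> 35, delta = 36, sum = 123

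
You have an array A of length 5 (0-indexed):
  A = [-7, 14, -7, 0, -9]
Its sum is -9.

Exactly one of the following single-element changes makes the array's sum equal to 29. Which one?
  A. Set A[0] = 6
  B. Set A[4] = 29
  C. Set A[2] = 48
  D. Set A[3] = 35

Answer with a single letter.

Answer: B

Derivation:
Option A: A[0] -7->6, delta=13, new_sum=-9+(13)=4
Option B: A[4] -9->29, delta=38, new_sum=-9+(38)=29 <-- matches target
Option C: A[2] -7->48, delta=55, new_sum=-9+(55)=46
Option D: A[3] 0->35, delta=35, new_sum=-9+(35)=26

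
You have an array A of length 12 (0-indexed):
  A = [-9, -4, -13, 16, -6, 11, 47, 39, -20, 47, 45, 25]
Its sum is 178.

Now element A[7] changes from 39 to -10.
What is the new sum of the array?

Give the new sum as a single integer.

Answer: 129

Derivation:
Old value at index 7: 39
New value at index 7: -10
Delta = -10 - 39 = -49
New sum = old_sum + delta = 178 + (-49) = 129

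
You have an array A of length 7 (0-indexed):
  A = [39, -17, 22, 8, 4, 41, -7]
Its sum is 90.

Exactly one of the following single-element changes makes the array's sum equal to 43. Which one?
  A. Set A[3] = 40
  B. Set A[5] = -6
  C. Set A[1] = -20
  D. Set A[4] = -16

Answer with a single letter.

Answer: B

Derivation:
Option A: A[3] 8->40, delta=32, new_sum=90+(32)=122
Option B: A[5] 41->-6, delta=-47, new_sum=90+(-47)=43 <-- matches target
Option C: A[1] -17->-20, delta=-3, new_sum=90+(-3)=87
Option D: A[4] 4->-16, delta=-20, new_sum=90+(-20)=70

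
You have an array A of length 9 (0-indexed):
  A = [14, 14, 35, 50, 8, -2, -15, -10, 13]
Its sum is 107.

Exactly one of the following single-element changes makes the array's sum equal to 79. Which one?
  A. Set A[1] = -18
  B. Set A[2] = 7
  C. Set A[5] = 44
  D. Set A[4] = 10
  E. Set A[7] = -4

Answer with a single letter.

Option A: A[1] 14->-18, delta=-32, new_sum=107+(-32)=75
Option B: A[2] 35->7, delta=-28, new_sum=107+(-28)=79 <-- matches target
Option C: A[5] -2->44, delta=46, new_sum=107+(46)=153
Option D: A[4] 8->10, delta=2, new_sum=107+(2)=109
Option E: A[7] -10->-4, delta=6, new_sum=107+(6)=113

Answer: B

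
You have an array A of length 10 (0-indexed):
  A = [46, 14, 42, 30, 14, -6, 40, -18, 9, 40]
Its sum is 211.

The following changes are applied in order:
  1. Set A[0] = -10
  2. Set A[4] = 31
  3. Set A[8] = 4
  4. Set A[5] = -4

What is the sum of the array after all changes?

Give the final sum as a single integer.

Initial sum: 211
Change 1: A[0] 46 -> -10, delta = -56, sum = 155
Change 2: A[4] 14 -> 31, delta = 17, sum = 172
Change 3: A[8] 9 -> 4, delta = -5, sum = 167
Change 4: A[5] -6 -> -4, delta = 2, sum = 169

Answer: 169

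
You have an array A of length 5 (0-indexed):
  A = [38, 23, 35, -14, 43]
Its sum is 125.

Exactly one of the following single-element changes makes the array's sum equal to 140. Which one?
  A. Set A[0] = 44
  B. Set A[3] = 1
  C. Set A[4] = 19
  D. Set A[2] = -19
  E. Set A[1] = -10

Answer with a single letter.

Option A: A[0] 38->44, delta=6, new_sum=125+(6)=131
Option B: A[3] -14->1, delta=15, new_sum=125+(15)=140 <-- matches target
Option C: A[4] 43->19, delta=-24, new_sum=125+(-24)=101
Option D: A[2] 35->-19, delta=-54, new_sum=125+(-54)=71
Option E: A[1] 23->-10, delta=-33, new_sum=125+(-33)=92

Answer: B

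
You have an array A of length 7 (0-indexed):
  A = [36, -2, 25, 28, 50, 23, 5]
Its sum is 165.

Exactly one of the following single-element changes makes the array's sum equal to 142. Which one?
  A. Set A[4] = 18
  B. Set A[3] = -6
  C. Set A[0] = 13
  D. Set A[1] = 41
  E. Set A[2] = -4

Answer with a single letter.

Answer: C

Derivation:
Option A: A[4] 50->18, delta=-32, new_sum=165+(-32)=133
Option B: A[3] 28->-6, delta=-34, new_sum=165+(-34)=131
Option C: A[0] 36->13, delta=-23, new_sum=165+(-23)=142 <-- matches target
Option D: A[1] -2->41, delta=43, new_sum=165+(43)=208
Option E: A[2] 25->-4, delta=-29, new_sum=165+(-29)=136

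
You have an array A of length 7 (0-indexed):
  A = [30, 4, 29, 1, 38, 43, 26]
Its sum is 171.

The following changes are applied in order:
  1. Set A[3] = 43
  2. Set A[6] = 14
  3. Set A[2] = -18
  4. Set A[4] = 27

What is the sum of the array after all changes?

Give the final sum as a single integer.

Answer: 143

Derivation:
Initial sum: 171
Change 1: A[3] 1 -> 43, delta = 42, sum = 213
Change 2: A[6] 26 -> 14, delta = -12, sum = 201
Change 3: A[2] 29 -> -18, delta = -47, sum = 154
Change 4: A[4] 38 -> 27, delta = -11, sum = 143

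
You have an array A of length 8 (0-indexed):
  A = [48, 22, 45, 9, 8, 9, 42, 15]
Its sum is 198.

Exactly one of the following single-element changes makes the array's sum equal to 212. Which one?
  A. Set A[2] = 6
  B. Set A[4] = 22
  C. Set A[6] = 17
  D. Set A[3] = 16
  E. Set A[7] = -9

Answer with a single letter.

Option A: A[2] 45->6, delta=-39, new_sum=198+(-39)=159
Option B: A[4] 8->22, delta=14, new_sum=198+(14)=212 <-- matches target
Option C: A[6] 42->17, delta=-25, new_sum=198+(-25)=173
Option D: A[3] 9->16, delta=7, new_sum=198+(7)=205
Option E: A[7] 15->-9, delta=-24, new_sum=198+(-24)=174

Answer: B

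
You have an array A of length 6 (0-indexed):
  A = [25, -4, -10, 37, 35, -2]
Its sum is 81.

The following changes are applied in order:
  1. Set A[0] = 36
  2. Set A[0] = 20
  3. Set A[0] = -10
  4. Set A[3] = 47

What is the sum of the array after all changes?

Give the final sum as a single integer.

Answer: 56

Derivation:
Initial sum: 81
Change 1: A[0] 25 -> 36, delta = 11, sum = 92
Change 2: A[0] 36 -> 20, delta = -16, sum = 76
Change 3: A[0] 20 -> -10, delta = -30, sum = 46
Change 4: A[3] 37 -> 47, delta = 10, sum = 56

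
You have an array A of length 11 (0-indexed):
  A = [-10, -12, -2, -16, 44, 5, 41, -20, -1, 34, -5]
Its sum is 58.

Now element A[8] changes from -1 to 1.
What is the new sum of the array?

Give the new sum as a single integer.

Answer: 60

Derivation:
Old value at index 8: -1
New value at index 8: 1
Delta = 1 - -1 = 2
New sum = old_sum + delta = 58 + (2) = 60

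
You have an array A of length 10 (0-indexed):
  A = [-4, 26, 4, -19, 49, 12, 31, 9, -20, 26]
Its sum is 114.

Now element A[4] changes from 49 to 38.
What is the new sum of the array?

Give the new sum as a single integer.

Answer: 103

Derivation:
Old value at index 4: 49
New value at index 4: 38
Delta = 38 - 49 = -11
New sum = old_sum + delta = 114 + (-11) = 103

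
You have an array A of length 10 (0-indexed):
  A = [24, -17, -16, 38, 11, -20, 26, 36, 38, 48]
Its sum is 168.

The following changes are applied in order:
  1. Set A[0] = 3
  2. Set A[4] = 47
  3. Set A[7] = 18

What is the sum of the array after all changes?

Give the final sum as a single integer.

Answer: 165

Derivation:
Initial sum: 168
Change 1: A[0] 24 -> 3, delta = -21, sum = 147
Change 2: A[4] 11 -> 47, delta = 36, sum = 183
Change 3: A[7] 36 -> 18, delta = -18, sum = 165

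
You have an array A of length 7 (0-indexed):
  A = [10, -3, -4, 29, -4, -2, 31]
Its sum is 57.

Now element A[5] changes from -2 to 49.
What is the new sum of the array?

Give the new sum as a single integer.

Answer: 108

Derivation:
Old value at index 5: -2
New value at index 5: 49
Delta = 49 - -2 = 51
New sum = old_sum + delta = 57 + (51) = 108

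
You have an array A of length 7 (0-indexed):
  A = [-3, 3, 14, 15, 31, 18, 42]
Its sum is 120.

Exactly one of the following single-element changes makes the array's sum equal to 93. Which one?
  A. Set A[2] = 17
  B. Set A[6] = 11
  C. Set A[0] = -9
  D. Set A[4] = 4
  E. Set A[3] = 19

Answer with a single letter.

Answer: D

Derivation:
Option A: A[2] 14->17, delta=3, new_sum=120+(3)=123
Option B: A[6] 42->11, delta=-31, new_sum=120+(-31)=89
Option C: A[0] -3->-9, delta=-6, new_sum=120+(-6)=114
Option D: A[4] 31->4, delta=-27, new_sum=120+(-27)=93 <-- matches target
Option E: A[3] 15->19, delta=4, new_sum=120+(4)=124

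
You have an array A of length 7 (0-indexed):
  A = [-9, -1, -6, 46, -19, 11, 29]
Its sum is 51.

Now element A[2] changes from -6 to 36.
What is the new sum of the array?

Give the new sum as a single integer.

Answer: 93

Derivation:
Old value at index 2: -6
New value at index 2: 36
Delta = 36 - -6 = 42
New sum = old_sum + delta = 51 + (42) = 93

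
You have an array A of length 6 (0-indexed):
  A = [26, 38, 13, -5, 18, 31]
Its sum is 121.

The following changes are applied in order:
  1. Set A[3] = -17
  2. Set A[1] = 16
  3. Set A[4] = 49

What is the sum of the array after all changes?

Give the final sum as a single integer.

Answer: 118

Derivation:
Initial sum: 121
Change 1: A[3] -5 -> -17, delta = -12, sum = 109
Change 2: A[1] 38 -> 16, delta = -22, sum = 87
Change 3: A[4] 18 -> 49, delta = 31, sum = 118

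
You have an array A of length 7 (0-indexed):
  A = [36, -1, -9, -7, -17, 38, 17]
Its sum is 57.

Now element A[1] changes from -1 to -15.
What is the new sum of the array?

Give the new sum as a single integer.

Answer: 43

Derivation:
Old value at index 1: -1
New value at index 1: -15
Delta = -15 - -1 = -14
New sum = old_sum + delta = 57 + (-14) = 43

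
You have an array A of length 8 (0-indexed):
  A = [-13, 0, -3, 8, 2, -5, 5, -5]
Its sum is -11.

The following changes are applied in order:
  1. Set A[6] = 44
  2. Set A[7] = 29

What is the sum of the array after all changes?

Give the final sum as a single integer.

Answer: 62

Derivation:
Initial sum: -11
Change 1: A[6] 5 -> 44, delta = 39, sum = 28
Change 2: A[7] -5 -> 29, delta = 34, sum = 62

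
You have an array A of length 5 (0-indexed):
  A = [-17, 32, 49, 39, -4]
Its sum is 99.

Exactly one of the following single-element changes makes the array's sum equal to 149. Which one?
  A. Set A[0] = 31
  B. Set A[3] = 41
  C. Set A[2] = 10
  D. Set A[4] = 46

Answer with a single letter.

Option A: A[0] -17->31, delta=48, new_sum=99+(48)=147
Option B: A[3] 39->41, delta=2, new_sum=99+(2)=101
Option C: A[2] 49->10, delta=-39, new_sum=99+(-39)=60
Option D: A[4] -4->46, delta=50, new_sum=99+(50)=149 <-- matches target

Answer: D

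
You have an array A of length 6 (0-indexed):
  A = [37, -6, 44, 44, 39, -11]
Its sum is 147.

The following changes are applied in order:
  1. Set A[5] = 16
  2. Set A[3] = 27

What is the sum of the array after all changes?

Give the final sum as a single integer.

Initial sum: 147
Change 1: A[5] -11 -> 16, delta = 27, sum = 174
Change 2: A[3] 44 -> 27, delta = -17, sum = 157

Answer: 157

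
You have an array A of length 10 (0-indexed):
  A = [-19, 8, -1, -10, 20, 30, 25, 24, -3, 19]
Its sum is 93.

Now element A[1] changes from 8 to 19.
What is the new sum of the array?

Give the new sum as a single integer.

Answer: 104

Derivation:
Old value at index 1: 8
New value at index 1: 19
Delta = 19 - 8 = 11
New sum = old_sum + delta = 93 + (11) = 104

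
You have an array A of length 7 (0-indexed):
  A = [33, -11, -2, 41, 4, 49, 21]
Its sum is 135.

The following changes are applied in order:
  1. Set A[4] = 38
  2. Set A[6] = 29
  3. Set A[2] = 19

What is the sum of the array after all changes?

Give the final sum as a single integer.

Initial sum: 135
Change 1: A[4] 4 -> 38, delta = 34, sum = 169
Change 2: A[6] 21 -> 29, delta = 8, sum = 177
Change 3: A[2] -2 -> 19, delta = 21, sum = 198

Answer: 198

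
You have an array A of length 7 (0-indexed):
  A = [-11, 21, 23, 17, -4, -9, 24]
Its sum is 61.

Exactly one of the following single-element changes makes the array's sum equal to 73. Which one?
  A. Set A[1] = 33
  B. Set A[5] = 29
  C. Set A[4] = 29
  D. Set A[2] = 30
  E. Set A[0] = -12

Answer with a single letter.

Option A: A[1] 21->33, delta=12, new_sum=61+(12)=73 <-- matches target
Option B: A[5] -9->29, delta=38, new_sum=61+(38)=99
Option C: A[4] -4->29, delta=33, new_sum=61+(33)=94
Option D: A[2] 23->30, delta=7, new_sum=61+(7)=68
Option E: A[0] -11->-12, delta=-1, new_sum=61+(-1)=60

Answer: A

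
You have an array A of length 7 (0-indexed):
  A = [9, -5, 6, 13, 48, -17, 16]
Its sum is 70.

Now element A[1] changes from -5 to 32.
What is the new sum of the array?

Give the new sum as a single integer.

Old value at index 1: -5
New value at index 1: 32
Delta = 32 - -5 = 37
New sum = old_sum + delta = 70 + (37) = 107

Answer: 107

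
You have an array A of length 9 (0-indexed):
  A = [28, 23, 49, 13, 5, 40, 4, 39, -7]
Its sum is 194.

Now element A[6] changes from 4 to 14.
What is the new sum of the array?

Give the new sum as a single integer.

Answer: 204

Derivation:
Old value at index 6: 4
New value at index 6: 14
Delta = 14 - 4 = 10
New sum = old_sum + delta = 194 + (10) = 204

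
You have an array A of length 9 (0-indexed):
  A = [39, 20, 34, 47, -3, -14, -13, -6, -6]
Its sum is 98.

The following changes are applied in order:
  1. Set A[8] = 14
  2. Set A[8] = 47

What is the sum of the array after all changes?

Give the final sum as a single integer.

Initial sum: 98
Change 1: A[8] -6 -> 14, delta = 20, sum = 118
Change 2: A[8] 14 -> 47, delta = 33, sum = 151

Answer: 151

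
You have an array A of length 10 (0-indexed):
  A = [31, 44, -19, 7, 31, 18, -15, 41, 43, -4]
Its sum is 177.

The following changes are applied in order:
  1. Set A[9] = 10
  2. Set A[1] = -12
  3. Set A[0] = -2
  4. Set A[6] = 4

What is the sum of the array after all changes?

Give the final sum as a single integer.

Answer: 121

Derivation:
Initial sum: 177
Change 1: A[9] -4 -> 10, delta = 14, sum = 191
Change 2: A[1] 44 -> -12, delta = -56, sum = 135
Change 3: A[0] 31 -> -2, delta = -33, sum = 102
Change 4: A[6] -15 -> 4, delta = 19, sum = 121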